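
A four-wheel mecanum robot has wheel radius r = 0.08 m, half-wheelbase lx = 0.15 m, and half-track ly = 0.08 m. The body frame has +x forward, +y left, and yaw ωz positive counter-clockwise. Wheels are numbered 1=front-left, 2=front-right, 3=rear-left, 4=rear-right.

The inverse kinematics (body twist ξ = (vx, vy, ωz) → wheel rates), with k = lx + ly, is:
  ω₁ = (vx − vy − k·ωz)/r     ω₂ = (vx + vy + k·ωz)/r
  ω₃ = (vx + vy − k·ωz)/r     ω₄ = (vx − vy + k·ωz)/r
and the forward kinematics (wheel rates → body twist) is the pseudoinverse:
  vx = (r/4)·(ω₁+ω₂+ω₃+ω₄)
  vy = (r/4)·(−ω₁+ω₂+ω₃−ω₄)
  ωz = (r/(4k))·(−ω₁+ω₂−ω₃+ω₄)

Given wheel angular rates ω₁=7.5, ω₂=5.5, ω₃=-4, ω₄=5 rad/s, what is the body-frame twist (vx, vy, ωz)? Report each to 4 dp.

(0.2800, -0.2200, 0.6087)

k = lx + ly = 0.15 + 0.08 = 0.2300
ω₁+ω₂+ω₃+ω₄ = 14.0000  →  vx = (0.08/4)·14.0000 = 0.2800
−ω₁+ω₂+ω₃−ω₄ = -11.0000  →  vy = (0.08/4)·-11.0000 = -0.2200
−ω₁+ω₂−ω₃+ω₄ = 7.0000  →  ωz = (0.08/0.9200)·7.0000 = 0.6087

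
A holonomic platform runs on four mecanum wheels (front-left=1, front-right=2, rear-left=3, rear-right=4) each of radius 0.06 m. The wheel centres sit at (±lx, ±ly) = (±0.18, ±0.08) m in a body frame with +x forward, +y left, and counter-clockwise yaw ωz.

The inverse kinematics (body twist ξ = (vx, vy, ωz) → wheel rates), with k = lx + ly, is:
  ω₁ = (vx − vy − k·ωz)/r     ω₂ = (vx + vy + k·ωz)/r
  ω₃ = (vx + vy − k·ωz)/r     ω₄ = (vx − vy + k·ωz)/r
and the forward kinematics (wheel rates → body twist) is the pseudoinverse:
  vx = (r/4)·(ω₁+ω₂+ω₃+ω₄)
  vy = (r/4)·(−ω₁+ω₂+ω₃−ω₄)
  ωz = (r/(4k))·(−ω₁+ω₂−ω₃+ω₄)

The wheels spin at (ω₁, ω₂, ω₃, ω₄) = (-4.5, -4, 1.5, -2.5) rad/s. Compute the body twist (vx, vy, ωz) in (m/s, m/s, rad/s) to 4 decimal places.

(-0.1425, 0.0675, -0.2019)

k = lx + ly = 0.18 + 0.08 = 0.2600
ω₁+ω₂+ω₃+ω₄ = -9.5000  →  vx = (0.06/4)·-9.5000 = -0.1425
−ω₁+ω₂+ω₃−ω₄ = 4.5000  →  vy = (0.06/4)·4.5000 = 0.0675
−ω₁+ω₂−ω₃+ω₄ = -3.5000  →  ωz = (0.06/1.0400)·-3.5000 = -0.2019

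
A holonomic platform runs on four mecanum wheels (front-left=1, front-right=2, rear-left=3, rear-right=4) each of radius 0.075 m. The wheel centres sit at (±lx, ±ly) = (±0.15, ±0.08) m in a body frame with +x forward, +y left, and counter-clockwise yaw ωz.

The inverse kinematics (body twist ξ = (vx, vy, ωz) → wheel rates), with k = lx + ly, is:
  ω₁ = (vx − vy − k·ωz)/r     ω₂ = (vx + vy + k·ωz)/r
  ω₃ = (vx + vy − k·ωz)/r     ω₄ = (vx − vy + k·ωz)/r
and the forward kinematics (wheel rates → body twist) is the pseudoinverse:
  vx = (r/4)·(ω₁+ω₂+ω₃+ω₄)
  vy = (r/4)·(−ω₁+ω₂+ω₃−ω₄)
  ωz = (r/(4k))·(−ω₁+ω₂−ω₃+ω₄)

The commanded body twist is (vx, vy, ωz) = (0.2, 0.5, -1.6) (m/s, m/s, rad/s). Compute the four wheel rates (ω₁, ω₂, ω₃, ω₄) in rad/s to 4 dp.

(0.9067, 4.4267, 14.2400, -8.9067)

k = lx + ly = 0.15 + 0.08 = 0.2300;  k·ωz = 0.2300·-1.6 = -0.3680
ω₁ (FL) = (vx − vy − k·ωz)/r = 0.0680/0.075 = 0.9067
ω₂ (FR) = (vx + vy + k·ωz)/r = 0.3320/0.075 = 4.4267
ω₃ (RL) = (vx + vy − k·ωz)/r = 1.0680/0.075 = 14.2400
ω₄ (RR) = (vx − vy + k·ωz)/r = -0.6680/0.075 = -8.9067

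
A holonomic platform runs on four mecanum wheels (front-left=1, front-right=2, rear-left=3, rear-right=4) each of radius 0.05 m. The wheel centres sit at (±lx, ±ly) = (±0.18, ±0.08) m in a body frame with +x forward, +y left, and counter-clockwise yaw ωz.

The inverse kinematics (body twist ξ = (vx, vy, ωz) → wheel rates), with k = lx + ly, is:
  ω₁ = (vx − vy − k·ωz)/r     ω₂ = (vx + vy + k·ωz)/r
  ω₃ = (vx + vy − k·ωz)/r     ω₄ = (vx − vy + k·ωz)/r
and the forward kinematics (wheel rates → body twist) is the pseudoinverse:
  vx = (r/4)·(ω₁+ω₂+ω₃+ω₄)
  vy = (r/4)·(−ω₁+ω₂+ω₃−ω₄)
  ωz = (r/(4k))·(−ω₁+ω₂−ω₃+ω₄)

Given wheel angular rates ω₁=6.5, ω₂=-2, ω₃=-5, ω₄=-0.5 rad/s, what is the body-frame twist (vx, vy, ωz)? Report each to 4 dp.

(-0.0125, -0.1625, -0.1923)

k = lx + ly = 0.18 + 0.08 = 0.2600
ω₁+ω₂+ω₃+ω₄ = -1.0000  →  vx = (0.05/4)·-1.0000 = -0.0125
−ω₁+ω₂+ω₃−ω₄ = -13.0000  →  vy = (0.05/4)·-13.0000 = -0.1625
−ω₁+ω₂−ω₃+ω₄ = -4.0000  →  ωz = (0.05/1.0400)·-4.0000 = -0.1923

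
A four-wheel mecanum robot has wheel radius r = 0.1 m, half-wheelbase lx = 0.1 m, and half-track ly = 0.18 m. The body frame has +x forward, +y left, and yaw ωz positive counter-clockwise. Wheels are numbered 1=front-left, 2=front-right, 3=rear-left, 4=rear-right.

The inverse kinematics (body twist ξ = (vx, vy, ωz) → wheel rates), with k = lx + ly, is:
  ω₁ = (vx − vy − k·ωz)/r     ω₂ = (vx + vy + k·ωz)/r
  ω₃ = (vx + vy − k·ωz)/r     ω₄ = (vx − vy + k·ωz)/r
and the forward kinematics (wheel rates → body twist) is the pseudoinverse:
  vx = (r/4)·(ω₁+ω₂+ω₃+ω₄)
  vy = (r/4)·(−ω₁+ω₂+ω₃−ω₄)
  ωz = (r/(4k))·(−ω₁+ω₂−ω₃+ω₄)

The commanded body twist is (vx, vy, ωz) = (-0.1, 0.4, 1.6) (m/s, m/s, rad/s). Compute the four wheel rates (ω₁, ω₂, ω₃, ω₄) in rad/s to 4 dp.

k = lx + ly = 0.1 + 0.18 = 0.2800;  k·ωz = 0.2800·1.6 = 0.4480
ω₁ (FL) = (vx − vy − k·ωz)/r = -0.9480/0.1 = -9.4800
ω₂ (FR) = (vx + vy + k·ωz)/r = 0.7480/0.1 = 7.4800
ω₃ (RL) = (vx + vy − k·ωz)/r = -0.1480/0.1 = -1.4800
ω₄ (RR) = (vx − vy + k·ωz)/r = -0.0520/0.1 = -0.5200

(-9.4800, 7.4800, -1.4800, -0.5200)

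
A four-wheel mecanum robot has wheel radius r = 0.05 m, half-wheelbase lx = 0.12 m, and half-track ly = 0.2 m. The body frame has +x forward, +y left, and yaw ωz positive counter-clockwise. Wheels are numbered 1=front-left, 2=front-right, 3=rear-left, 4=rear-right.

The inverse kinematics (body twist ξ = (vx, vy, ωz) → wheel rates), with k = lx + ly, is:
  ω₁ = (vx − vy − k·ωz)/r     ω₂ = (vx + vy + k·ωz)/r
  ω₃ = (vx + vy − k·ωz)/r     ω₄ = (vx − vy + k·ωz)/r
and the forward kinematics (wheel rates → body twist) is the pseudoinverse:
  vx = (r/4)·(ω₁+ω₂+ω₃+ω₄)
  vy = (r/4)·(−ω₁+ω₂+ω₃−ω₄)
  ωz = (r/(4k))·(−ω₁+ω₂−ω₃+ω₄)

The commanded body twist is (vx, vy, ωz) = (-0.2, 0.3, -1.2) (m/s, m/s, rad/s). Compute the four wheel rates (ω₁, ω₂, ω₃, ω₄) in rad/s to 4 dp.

(-2.3200, -5.6800, 9.6800, -17.6800)

k = lx + ly = 0.12 + 0.2 = 0.3200;  k·ωz = 0.3200·-1.2 = -0.3840
ω₁ (FL) = (vx − vy − k·ωz)/r = -0.1160/0.05 = -2.3200
ω₂ (FR) = (vx + vy + k·ωz)/r = -0.2840/0.05 = -5.6800
ω₃ (RL) = (vx + vy − k·ωz)/r = 0.4840/0.05 = 9.6800
ω₄ (RR) = (vx − vy + k·ωz)/r = -0.8840/0.05 = -17.6800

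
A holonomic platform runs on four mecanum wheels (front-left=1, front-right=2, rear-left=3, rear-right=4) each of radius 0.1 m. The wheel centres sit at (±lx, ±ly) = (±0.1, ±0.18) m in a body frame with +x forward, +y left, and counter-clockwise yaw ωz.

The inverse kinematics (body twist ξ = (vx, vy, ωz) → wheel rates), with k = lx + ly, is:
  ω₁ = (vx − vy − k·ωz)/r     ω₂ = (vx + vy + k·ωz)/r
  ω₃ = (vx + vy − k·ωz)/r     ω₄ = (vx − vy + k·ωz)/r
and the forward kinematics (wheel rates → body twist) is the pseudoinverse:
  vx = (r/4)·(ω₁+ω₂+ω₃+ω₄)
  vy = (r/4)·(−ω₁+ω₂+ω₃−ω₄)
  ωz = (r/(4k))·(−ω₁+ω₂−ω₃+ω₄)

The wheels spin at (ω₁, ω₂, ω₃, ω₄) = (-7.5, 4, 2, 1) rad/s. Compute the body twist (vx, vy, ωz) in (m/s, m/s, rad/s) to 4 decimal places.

k = lx + ly = 0.1 + 0.18 = 0.2800
ω₁+ω₂+ω₃+ω₄ = -0.5000  →  vx = (0.1/4)·-0.5000 = -0.0125
−ω₁+ω₂+ω₃−ω₄ = 12.5000  →  vy = (0.1/4)·12.5000 = 0.3125
−ω₁+ω₂−ω₃+ω₄ = 10.5000  →  ωz = (0.1/1.1200)·10.5000 = 0.9375

(-0.0125, 0.3125, 0.9375)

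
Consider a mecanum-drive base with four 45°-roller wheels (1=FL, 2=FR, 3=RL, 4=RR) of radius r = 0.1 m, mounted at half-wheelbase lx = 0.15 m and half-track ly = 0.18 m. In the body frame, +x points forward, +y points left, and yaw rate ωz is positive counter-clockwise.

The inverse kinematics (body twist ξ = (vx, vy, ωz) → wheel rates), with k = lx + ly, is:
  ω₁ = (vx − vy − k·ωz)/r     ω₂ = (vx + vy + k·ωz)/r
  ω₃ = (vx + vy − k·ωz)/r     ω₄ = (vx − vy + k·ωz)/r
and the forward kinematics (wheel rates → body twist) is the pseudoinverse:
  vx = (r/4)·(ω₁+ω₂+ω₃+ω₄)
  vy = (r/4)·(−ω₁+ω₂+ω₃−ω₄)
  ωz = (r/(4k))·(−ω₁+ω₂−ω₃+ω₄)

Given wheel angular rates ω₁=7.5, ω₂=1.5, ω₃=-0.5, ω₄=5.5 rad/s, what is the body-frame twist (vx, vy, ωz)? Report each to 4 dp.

k = lx + ly = 0.15 + 0.18 = 0.3300
ω₁+ω₂+ω₃+ω₄ = 14.0000  →  vx = (0.1/4)·14.0000 = 0.3500
−ω₁+ω₂+ω₃−ω₄ = -12.0000  →  vy = (0.1/4)·-12.0000 = -0.3000
−ω₁+ω₂−ω₃+ω₄ = 0.0000  →  ωz = (0.1/1.3200)·0.0000 = 0.0000

(0.3500, -0.3000, 0.0000)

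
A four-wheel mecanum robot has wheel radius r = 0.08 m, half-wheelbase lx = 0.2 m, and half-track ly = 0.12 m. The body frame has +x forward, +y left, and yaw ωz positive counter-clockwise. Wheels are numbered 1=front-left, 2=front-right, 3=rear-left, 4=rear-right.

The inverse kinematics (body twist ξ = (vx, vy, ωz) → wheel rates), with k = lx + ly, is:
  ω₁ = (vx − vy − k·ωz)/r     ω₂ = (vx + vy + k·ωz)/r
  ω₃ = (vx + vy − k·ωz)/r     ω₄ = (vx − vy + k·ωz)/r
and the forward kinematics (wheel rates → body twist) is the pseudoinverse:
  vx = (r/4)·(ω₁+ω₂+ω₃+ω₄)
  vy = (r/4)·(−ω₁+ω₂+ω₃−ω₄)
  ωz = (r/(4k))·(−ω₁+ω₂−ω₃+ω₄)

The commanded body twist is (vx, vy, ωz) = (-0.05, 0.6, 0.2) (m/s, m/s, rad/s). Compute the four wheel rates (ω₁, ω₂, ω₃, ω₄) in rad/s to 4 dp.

k = lx + ly = 0.2 + 0.12 = 0.3200;  k·ωz = 0.3200·0.2 = 0.0640
ω₁ (FL) = (vx − vy − k·ωz)/r = -0.7140/0.08 = -8.9250
ω₂ (FR) = (vx + vy + k·ωz)/r = 0.6140/0.08 = 7.6750
ω₃ (RL) = (vx + vy − k·ωz)/r = 0.4860/0.08 = 6.0750
ω₄ (RR) = (vx − vy + k·ωz)/r = -0.5860/0.08 = -7.3250

(-8.9250, 7.6750, 6.0750, -7.3250)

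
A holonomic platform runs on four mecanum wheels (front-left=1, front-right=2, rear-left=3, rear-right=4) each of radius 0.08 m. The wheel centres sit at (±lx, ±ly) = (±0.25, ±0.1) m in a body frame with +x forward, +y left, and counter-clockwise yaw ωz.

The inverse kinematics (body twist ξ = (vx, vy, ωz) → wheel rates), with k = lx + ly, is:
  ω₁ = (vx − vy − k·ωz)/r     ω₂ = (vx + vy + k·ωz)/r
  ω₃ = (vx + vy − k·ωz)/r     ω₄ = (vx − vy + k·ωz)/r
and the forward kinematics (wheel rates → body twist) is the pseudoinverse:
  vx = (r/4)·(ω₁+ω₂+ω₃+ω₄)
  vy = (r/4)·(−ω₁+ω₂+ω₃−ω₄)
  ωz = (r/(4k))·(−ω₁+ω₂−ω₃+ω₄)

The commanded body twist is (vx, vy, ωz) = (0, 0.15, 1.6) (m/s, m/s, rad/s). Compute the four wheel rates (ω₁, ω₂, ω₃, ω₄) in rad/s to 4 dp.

(-8.8750, 8.8750, -5.1250, 5.1250)

k = lx + ly = 0.25 + 0.1 = 0.3500;  k·ωz = 0.3500·1.6 = 0.5600
ω₁ (FL) = (vx − vy − k·ωz)/r = -0.7100/0.08 = -8.8750
ω₂ (FR) = (vx + vy + k·ωz)/r = 0.7100/0.08 = 8.8750
ω₃ (RL) = (vx + vy − k·ωz)/r = -0.4100/0.08 = -5.1250
ω₄ (RR) = (vx − vy + k·ωz)/r = 0.4100/0.08 = 5.1250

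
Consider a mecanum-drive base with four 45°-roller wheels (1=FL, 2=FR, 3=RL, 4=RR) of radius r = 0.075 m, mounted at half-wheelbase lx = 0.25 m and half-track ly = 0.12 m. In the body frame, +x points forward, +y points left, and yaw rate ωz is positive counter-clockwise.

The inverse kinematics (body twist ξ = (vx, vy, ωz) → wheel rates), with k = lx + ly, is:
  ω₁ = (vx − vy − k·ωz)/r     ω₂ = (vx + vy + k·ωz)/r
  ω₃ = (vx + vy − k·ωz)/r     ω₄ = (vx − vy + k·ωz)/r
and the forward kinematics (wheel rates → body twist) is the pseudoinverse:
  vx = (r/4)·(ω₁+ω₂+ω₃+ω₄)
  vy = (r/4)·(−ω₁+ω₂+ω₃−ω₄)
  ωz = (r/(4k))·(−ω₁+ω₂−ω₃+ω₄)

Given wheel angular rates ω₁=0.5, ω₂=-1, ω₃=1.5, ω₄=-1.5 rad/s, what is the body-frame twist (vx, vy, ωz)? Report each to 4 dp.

k = lx + ly = 0.25 + 0.12 = 0.3700
ω₁+ω₂+ω₃+ω₄ = -0.5000  →  vx = (0.075/4)·-0.5000 = -0.0094
−ω₁+ω₂+ω₃−ω₄ = 1.5000  →  vy = (0.075/4)·1.5000 = 0.0281
−ω₁+ω₂−ω₃+ω₄ = -4.5000  →  ωz = (0.075/1.4800)·-4.5000 = -0.2280

(-0.0094, 0.0281, -0.2280)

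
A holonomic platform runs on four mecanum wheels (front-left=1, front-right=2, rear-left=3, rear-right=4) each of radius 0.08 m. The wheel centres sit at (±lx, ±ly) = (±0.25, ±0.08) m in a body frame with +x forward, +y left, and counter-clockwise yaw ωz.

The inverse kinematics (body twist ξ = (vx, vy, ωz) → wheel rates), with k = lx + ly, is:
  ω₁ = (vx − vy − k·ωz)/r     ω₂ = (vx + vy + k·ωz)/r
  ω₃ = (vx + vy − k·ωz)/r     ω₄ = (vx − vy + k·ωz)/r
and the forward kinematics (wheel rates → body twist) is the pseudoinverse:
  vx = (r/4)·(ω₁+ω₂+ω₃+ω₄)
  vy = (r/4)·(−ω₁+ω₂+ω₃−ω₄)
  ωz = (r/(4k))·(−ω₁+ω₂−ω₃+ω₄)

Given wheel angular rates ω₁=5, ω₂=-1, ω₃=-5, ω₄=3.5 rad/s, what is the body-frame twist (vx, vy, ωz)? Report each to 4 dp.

k = lx + ly = 0.25 + 0.08 = 0.3300
ω₁+ω₂+ω₃+ω₄ = 2.5000  →  vx = (0.08/4)·2.5000 = 0.0500
−ω₁+ω₂+ω₃−ω₄ = -14.5000  →  vy = (0.08/4)·-14.5000 = -0.2900
−ω₁+ω₂−ω₃+ω₄ = 2.5000  →  ωz = (0.08/1.3200)·2.5000 = 0.1515

(0.0500, -0.2900, 0.1515)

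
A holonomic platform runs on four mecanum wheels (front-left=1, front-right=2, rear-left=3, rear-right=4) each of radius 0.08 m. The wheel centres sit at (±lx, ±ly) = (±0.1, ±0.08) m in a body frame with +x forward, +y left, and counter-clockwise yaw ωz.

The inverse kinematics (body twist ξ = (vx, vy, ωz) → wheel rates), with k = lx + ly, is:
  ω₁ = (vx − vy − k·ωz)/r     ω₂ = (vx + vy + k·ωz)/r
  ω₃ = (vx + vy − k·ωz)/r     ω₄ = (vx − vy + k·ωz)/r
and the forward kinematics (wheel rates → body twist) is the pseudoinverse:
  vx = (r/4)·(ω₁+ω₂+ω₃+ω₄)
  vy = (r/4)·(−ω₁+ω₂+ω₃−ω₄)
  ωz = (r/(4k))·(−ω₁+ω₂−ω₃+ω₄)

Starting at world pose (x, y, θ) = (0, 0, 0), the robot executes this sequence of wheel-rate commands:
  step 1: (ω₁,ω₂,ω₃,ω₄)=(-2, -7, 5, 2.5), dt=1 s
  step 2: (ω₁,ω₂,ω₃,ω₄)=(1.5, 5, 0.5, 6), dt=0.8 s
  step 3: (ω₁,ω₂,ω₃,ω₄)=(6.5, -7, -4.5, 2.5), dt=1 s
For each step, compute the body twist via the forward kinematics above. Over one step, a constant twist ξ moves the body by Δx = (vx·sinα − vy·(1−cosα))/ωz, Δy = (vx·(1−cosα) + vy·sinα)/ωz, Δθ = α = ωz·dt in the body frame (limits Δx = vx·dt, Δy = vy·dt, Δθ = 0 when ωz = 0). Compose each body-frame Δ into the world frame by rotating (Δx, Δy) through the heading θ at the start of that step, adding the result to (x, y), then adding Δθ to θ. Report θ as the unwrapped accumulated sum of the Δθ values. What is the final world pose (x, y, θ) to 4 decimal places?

step 1: ξ=(vx,vy,ωz)=(-0.0300, -0.0500, -0.8333), dt=1.0 → body Δ=(-0.0463, -0.0326, -0.8333) → world pose (-0.0463, -0.0326, -0.8333)
step 2: ξ=(vx,vy,ωz)=(0.2600, -0.0400, 1.0000), dt=0.8 → body Δ=(0.1986, 0.0502, 0.8000) → world pose (0.1244, -0.1459, -0.0333)
step 3: ξ=(vx,vy,ωz)=(-0.0500, -0.4100, -0.7222), dt=1.0 → body Δ=(-0.1875, -0.3580, -0.7222) → world pose (-0.0749, -0.4975, -0.7556)

(-0.0749, -0.4975, -0.7556)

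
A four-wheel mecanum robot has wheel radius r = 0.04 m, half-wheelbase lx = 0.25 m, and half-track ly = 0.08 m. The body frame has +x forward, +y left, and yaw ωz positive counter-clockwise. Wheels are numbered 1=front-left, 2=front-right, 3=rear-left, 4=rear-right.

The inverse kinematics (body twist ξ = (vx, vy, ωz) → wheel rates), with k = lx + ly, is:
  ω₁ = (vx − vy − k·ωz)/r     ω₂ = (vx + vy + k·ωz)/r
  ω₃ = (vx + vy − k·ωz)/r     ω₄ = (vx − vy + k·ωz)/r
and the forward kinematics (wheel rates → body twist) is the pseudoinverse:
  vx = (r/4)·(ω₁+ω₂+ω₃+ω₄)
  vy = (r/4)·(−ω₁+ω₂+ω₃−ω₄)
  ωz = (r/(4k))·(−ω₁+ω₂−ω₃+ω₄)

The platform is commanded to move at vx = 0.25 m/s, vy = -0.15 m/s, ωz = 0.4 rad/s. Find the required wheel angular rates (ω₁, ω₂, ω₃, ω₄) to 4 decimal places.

k = lx + ly = 0.25 + 0.08 = 0.3300;  k·ωz = 0.3300·0.4 = 0.1320
ω₁ (FL) = (vx − vy − k·ωz)/r = 0.2680/0.04 = 6.7000
ω₂ (FR) = (vx + vy + k·ωz)/r = 0.2320/0.04 = 5.8000
ω₃ (RL) = (vx + vy − k·ωz)/r = -0.0320/0.04 = -0.8000
ω₄ (RR) = (vx − vy + k·ωz)/r = 0.5320/0.04 = 13.3000

(6.7000, 5.8000, -0.8000, 13.3000)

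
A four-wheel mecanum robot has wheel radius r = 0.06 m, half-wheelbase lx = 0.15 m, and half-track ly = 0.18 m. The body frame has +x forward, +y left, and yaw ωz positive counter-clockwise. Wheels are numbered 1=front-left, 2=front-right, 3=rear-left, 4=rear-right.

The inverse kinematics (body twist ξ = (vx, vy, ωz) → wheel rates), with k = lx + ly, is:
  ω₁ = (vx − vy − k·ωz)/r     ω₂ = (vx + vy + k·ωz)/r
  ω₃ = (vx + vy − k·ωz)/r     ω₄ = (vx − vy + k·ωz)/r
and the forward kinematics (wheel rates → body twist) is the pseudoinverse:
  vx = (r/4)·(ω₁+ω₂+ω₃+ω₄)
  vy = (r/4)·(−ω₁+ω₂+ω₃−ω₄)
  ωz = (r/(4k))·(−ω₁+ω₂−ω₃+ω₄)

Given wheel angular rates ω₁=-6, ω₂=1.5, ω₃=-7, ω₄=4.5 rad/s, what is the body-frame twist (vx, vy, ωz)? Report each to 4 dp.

(-0.1050, -0.0600, 0.8636)

k = lx + ly = 0.15 + 0.18 = 0.3300
ω₁+ω₂+ω₃+ω₄ = -7.0000  →  vx = (0.06/4)·-7.0000 = -0.1050
−ω₁+ω₂+ω₃−ω₄ = -4.0000  →  vy = (0.06/4)·-4.0000 = -0.0600
−ω₁+ω₂−ω₃+ω₄ = 19.0000  →  ωz = (0.06/1.3200)·19.0000 = 0.8636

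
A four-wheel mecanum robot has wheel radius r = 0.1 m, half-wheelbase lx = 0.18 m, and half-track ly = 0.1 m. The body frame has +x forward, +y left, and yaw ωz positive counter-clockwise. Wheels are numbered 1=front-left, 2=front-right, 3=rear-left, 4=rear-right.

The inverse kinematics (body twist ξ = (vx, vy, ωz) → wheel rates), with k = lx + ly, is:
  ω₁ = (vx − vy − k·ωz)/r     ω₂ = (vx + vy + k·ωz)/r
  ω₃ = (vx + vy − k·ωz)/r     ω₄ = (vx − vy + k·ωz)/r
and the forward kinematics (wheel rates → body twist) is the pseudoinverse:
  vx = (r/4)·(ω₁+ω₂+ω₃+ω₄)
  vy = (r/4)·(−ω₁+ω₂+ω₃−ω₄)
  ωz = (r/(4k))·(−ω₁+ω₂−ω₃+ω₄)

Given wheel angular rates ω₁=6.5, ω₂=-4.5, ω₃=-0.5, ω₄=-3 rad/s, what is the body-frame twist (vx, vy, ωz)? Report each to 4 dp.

(-0.0375, -0.2125, -1.2054)

k = lx + ly = 0.18 + 0.1 = 0.2800
ω₁+ω₂+ω₃+ω₄ = -1.5000  →  vx = (0.1/4)·-1.5000 = -0.0375
−ω₁+ω₂+ω₃−ω₄ = -8.5000  →  vy = (0.1/4)·-8.5000 = -0.2125
−ω₁+ω₂−ω₃+ω₄ = -13.5000  →  ωz = (0.1/1.1200)·-13.5000 = -1.2054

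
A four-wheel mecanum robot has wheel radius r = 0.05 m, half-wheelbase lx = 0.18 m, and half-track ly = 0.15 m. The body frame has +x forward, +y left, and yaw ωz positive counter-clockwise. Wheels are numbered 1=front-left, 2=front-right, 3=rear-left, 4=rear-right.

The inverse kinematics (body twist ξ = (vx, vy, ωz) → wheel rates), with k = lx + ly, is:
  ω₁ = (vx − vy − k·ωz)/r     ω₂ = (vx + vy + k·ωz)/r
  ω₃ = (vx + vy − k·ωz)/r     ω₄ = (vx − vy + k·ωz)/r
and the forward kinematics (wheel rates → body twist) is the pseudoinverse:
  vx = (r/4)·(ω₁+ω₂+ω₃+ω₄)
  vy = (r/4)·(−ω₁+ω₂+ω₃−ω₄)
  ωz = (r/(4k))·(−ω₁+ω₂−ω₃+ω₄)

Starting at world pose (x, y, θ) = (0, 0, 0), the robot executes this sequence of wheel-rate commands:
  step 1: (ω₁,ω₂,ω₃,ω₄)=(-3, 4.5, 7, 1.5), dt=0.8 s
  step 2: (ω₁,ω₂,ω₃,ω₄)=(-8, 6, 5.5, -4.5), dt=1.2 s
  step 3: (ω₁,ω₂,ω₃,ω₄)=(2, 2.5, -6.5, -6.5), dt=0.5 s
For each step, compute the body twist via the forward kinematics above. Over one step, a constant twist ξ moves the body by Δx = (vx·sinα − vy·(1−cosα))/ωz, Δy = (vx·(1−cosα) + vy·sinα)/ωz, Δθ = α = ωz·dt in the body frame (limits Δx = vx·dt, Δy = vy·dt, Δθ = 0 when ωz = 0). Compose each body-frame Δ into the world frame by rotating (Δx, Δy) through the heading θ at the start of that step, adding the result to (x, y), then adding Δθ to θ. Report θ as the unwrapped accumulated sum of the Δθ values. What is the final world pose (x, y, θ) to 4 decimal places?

(-0.0253, 0.4761, 0.2519)

step 1: ξ=(vx,vy,ωz)=(0.1250, 0.1625, 0.0758), dt=0.8 → body Δ=(0.0960, 0.1329, 0.0606) → world pose (0.0960, 0.1329, 0.0606)
step 2: ξ=(vx,vy,ωz)=(-0.0125, 0.3000, 0.1515), dt=1.2 → body Δ=(-0.0476, 0.3567, 0.1818) → world pose (0.0269, 0.4861, 0.2424)
step 3: ξ=(vx,vy,ωz)=(-0.1063, 0.0062, 0.0189), dt=0.5 → body Δ=(-0.0531, 0.0029, 0.0095) → world pose (-0.0253, 0.4761, 0.2519)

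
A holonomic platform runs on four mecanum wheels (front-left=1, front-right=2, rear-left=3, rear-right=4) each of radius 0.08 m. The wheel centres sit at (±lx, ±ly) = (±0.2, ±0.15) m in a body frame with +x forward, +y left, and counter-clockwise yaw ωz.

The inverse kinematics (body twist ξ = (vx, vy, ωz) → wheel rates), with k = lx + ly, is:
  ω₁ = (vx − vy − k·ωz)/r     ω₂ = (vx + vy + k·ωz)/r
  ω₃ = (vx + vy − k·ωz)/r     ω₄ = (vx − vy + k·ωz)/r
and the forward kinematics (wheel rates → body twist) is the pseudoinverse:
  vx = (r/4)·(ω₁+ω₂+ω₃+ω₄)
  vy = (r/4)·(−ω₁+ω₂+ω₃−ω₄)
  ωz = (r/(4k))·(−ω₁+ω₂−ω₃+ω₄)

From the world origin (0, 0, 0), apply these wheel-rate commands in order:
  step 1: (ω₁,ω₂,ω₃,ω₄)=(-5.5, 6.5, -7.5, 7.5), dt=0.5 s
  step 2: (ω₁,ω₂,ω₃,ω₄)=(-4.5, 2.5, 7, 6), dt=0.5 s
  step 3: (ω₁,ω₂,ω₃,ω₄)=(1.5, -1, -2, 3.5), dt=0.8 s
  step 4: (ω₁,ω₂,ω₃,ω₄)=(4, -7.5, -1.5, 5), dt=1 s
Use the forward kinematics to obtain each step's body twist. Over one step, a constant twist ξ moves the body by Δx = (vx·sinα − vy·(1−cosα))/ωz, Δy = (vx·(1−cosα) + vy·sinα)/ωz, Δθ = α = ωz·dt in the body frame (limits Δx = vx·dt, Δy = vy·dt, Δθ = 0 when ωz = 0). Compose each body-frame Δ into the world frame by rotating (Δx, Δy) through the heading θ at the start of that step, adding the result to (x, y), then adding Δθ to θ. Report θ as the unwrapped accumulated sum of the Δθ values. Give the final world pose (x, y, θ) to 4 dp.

(0.4461, -0.1413, 0.7943)

step 1: ξ=(vx,vy,ωz)=(0.0200, -0.0600, 1.5429), dt=0.5 → body Δ=(0.0200, -0.0234, 0.7714) → world pose (0.0200, -0.0234, 0.7714)
step 2: ξ=(vx,vy,ωz)=(0.2200, 0.1600, 0.3429), dt=0.5 → body Δ=(0.1026, 0.0890, 0.1714) → world pose (0.0316, 0.1119, 0.9429)
step 3: ξ=(vx,vy,ωz)=(0.0400, -0.1600, 0.1714), dt=0.8 → body Δ=(0.0407, -0.1254, 0.1371) → world pose (0.1569, 0.0711, 1.0800)
step 4: ξ=(vx,vy,ωz)=(0.0000, -0.3600, -0.2857), dt=1.0 → body Δ=(-0.0511, -0.3551, -0.2857) → world pose (0.4461, -0.1413, 0.7943)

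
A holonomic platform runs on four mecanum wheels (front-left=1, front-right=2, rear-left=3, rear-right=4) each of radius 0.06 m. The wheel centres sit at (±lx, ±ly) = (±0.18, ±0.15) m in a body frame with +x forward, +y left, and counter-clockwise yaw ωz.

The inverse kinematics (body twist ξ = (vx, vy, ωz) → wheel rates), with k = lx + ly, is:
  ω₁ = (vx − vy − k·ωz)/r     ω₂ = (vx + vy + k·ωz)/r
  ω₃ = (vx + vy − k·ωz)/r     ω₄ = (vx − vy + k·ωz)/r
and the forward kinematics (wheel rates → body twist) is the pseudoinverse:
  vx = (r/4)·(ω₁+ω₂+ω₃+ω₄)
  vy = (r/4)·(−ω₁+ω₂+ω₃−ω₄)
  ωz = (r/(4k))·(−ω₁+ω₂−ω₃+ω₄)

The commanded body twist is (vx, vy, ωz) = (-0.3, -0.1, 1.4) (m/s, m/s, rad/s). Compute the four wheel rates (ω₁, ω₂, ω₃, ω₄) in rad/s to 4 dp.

k = lx + ly = 0.18 + 0.15 = 0.3300;  k·ωz = 0.3300·1.4 = 0.4620
ω₁ (FL) = (vx − vy − k·ωz)/r = -0.6620/0.06 = -11.0333
ω₂ (FR) = (vx + vy + k·ωz)/r = 0.0620/0.06 = 1.0333
ω₃ (RL) = (vx + vy − k·ωz)/r = -0.8620/0.06 = -14.3667
ω₄ (RR) = (vx − vy + k·ωz)/r = 0.2620/0.06 = 4.3667

(-11.0333, 1.0333, -14.3667, 4.3667)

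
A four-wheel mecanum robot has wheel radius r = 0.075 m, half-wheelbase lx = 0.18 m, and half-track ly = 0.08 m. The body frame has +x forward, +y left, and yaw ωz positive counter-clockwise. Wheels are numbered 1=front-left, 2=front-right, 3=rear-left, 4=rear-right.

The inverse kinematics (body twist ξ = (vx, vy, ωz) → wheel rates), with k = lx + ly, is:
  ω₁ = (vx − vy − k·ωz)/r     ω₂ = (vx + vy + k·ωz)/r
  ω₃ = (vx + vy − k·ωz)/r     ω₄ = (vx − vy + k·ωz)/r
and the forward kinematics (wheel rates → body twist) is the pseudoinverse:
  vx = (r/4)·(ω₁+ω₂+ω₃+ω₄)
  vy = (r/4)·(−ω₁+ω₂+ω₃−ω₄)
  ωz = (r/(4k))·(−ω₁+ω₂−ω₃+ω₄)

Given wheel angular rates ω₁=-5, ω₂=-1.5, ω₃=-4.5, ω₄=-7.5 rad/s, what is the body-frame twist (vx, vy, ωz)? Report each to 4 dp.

(-0.3469, 0.1219, 0.0361)

k = lx + ly = 0.18 + 0.08 = 0.2600
ω₁+ω₂+ω₃+ω₄ = -18.5000  →  vx = (0.075/4)·-18.5000 = -0.3469
−ω₁+ω₂+ω₃−ω₄ = 6.5000  →  vy = (0.075/4)·6.5000 = 0.1219
−ω₁+ω₂−ω₃+ω₄ = 0.5000  →  ωz = (0.075/1.0400)·0.5000 = 0.0361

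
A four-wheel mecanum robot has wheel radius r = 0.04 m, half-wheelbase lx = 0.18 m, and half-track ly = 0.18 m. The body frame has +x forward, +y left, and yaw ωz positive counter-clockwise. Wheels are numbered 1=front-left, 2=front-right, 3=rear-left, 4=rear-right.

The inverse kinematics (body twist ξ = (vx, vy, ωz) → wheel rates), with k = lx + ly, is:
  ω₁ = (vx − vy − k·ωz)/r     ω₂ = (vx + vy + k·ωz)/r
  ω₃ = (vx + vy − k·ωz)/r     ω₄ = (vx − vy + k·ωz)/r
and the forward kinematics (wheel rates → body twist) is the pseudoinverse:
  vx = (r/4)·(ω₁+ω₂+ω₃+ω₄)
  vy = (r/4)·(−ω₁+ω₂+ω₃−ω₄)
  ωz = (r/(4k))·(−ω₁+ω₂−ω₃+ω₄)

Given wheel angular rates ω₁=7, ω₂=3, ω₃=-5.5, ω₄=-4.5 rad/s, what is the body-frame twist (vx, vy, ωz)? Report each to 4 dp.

(0.0000, -0.0500, -0.0833)

k = lx + ly = 0.18 + 0.18 = 0.3600
ω₁+ω₂+ω₃+ω₄ = 0.0000  →  vx = (0.04/4)·0.0000 = 0.0000
−ω₁+ω₂+ω₃−ω₄ = -5.0000  →  vy = (0.04/4)·-5.0000 = -0.0500
−ω₁+ω₂−ω₃+ω₄ = -3.0000  →  ωz = (0.04/1.4400)·-3.0000 = -0.0833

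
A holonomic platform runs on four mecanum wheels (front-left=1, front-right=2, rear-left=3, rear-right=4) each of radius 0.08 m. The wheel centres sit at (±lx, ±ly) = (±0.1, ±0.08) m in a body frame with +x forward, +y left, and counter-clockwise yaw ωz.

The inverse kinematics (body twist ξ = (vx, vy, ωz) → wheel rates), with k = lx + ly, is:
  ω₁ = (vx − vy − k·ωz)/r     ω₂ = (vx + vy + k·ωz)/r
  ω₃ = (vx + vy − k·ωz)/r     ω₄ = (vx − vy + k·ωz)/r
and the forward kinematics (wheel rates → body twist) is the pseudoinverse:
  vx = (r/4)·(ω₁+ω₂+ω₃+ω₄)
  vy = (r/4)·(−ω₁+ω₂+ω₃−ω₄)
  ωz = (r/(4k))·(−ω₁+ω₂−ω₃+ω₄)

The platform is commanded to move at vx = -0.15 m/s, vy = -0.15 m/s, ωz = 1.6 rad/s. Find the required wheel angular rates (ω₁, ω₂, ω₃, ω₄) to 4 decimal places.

k = lx + ly = 0.1 + 0.08 = 0.1800;  k·ωz = 0.1800·1.6 = 0.2880
ω₁ (FL) = (vx − vy − k·ωz)/r = -0.2880/0.08 = -3.6000
ω₂ (FR) = (vx + vy + k·ωz)/r = -0.0120/0.08 = -0.1500
ω₃ (RL) = (vx + vy − k·ωz)/r = -0.5880/0.08 = -7.3500
ω₄ (RR) = (vx − vy + k·ωz)/r = 0.2880/0.08 = 3.6000

(-3.6000, -0.1500, -7.3500, 3.6000)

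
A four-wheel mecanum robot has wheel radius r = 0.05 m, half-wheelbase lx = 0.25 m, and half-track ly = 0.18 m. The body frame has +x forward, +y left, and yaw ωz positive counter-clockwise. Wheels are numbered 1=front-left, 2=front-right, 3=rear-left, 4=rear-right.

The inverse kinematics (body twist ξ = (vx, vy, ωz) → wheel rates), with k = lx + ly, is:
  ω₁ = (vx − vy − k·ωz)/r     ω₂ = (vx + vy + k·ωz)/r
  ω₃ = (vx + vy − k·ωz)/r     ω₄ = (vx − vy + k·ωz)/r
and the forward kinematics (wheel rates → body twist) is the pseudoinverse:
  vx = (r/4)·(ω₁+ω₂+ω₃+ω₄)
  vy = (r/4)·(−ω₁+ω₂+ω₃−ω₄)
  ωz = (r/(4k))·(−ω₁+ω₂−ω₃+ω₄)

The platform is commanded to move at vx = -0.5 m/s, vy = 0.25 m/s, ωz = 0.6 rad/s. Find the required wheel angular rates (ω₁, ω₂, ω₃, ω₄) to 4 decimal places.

(-20.1600, 0.1600, -10.1600, -9.8400)

k = lx + ly = 0.25 + 0.18 = 0.4300;  k·ωz = 0.4300·0.6 = 0.2580
ω₁ (FL) = (vx − vy − k·ωz)/r = -1.0080/0.05 = -20.1600
ω₂ (FR) = (vx + vy + k·ωz)/r = 0.0080/0.05 = 0.1600
ω₃ (RL) = (vx + vy − k·ωz)/r = -0.5080/0.05 = -10.1600
ω₄ (RR) = (vx − vy + k·ωz)/r = -0.4920/0.05 = -9.8400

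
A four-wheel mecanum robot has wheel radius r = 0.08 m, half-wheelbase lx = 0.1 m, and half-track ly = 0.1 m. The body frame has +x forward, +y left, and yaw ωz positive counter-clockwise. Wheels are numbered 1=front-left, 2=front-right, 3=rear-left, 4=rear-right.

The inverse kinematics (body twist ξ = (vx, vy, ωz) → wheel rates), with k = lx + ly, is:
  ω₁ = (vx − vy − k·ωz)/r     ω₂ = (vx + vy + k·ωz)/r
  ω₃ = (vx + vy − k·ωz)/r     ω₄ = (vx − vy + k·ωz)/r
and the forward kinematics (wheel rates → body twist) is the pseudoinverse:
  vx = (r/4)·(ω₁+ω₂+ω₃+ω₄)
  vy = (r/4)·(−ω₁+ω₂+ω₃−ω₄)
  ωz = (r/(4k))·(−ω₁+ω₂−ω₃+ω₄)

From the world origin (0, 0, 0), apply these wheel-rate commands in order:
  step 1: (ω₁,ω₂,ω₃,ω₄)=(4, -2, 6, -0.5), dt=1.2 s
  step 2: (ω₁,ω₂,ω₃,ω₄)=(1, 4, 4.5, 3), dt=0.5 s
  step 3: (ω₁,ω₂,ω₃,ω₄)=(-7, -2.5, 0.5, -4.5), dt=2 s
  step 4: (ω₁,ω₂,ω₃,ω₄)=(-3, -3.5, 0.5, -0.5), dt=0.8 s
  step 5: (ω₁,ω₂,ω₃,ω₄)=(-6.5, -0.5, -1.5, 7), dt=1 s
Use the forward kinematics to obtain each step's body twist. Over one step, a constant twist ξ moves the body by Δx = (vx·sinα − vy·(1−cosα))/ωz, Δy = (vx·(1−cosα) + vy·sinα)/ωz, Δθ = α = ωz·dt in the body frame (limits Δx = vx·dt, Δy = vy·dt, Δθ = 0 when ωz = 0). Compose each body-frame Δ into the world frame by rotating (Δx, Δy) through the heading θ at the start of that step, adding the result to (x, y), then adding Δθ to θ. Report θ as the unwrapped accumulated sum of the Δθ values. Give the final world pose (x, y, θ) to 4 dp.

(0.4683, 0.4487, -0.1950)

step 1: ξ=(vx,vy,ωz)=(0.1500, 0.0100, -1.2500), dt=1.2 → body Δ=(0.1271, -0.1035, -1.5000) → world pose (0.1271, -0.1035, -1.5000)
step 2: ξ=(vx,vy,ωz)=(0.2500, 0.0900, 0.1500), dt=0.5 → body Δ=(0.1232, 0.0496, 0.0750) → world pose (0.1854, -0.2229, -1.4250)
step 3: ξ=(vx,vy,ωz)=(-0.2700, 0.1900, -0.0500), dt=2.0 → body Δ=(-0.5201, 0.4063, -0.1000) → world pose (0.5118, 0.3507, -1.5250)
step 4: ξ=(vx,vy,ωz)=(-0.1300, 0.0100, -0.1500), dt=0.8 → body Δ=(-0.1033, 0.0142, -0.1200) → world pose (0.5213, 0.4545, -1.6450)
step 5: ξ=(vx,vy,ωz)=(-0.0300, -0.0500, 1.4500), dt=1.0 → body Δ=(0.0098, -0.0524, 1.4500) → world pose (0.4683, 0.4487, -0.1950)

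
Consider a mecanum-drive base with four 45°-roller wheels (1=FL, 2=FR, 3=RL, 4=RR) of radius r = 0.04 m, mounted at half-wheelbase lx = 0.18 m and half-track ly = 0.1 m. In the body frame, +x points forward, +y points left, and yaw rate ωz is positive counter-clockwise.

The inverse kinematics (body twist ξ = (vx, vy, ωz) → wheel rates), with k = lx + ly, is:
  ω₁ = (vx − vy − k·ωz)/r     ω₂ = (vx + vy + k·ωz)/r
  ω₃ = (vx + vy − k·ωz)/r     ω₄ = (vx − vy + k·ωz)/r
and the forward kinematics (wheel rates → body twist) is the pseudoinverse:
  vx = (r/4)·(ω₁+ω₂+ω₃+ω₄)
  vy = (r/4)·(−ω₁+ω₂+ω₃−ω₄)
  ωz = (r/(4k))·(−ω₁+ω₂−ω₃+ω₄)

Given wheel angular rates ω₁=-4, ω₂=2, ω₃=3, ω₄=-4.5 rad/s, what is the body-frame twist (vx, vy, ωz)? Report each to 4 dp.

(-0.0350, 0.1350, -0.0536)

k = lx + ly = 0.18 + 0.1 = 0.2800
ω₁+ω₂+ω₃+ω₄ = -3.5000  →  vx = (0.04/4)·-3.5000 = -0.0350
−ω₁+ω₂+ω₃−ω₄ = 13.5000  →  vy = (0.04/4)·13.5000 = 0.1350
−ω₁+ω₂−ω₃+ω₄ = -1.5000  →  ωz = (0.04/1.1200)·-1.5000 = -0.0536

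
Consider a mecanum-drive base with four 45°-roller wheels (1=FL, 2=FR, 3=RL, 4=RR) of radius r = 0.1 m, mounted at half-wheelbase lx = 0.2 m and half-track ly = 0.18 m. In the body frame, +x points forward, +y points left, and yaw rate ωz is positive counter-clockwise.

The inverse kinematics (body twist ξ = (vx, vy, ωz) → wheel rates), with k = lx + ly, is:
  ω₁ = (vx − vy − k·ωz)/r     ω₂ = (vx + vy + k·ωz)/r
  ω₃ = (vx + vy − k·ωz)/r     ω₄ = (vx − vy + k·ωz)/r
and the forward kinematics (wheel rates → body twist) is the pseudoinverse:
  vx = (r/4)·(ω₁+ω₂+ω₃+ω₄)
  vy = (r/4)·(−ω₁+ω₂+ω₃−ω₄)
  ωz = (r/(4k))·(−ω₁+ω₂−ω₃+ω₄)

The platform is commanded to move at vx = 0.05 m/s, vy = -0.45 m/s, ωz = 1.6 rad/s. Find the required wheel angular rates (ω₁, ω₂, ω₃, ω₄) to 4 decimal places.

(-1.0800, 2.0800, -10.0800, 11.0800)

k = lx + ly = 0.2 + 0.18 = 0.3800;  k·ωz = 0.3800·1.6 = 0.6080
ω₁ (FL) = (vx − vy − k·ωz)/r = -0.1080/0.1 = -1.0800
ω₂ (FR) = (vx + vy + k·ωz)/r = 0.2080/0.1 = 2.0800
ω₃ (RL) = (vx + vy − k·ωz)/r = -1.0080/0.1 = -10.0800
ω₄ (RR) = (vx − vy + k·ωz)/r = 1.1080/0.1 = 11.0800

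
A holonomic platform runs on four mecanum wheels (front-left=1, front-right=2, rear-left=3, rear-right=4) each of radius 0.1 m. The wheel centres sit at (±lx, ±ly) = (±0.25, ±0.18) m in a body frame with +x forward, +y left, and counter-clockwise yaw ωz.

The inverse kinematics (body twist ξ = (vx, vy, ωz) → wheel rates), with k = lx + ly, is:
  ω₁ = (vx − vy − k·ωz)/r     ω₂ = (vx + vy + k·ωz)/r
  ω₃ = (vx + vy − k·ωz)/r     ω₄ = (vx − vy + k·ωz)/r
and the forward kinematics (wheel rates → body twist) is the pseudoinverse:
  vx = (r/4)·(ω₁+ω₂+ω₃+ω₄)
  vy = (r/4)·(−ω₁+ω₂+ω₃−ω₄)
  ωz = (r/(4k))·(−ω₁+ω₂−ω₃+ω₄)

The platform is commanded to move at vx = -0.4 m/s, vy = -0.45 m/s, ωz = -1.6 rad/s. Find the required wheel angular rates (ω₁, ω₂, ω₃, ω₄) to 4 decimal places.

(7.3800, -15.3800, -1.6200, -6.3800)

k = lx + ly = 0.25 + 0.18 = 0.4300;  k·ωz = 0.4300·-1.6 = -0.6880
ω₁ (FL) = (vx − vy − k·ωz)/r = 0.7380/0.1 = 7.3800
ω₂ (FR) = (vx + vy + k·ωz)/r = -1.5380/0.1 = -15.3800
ω₃ (RL) = (vx + vy − k·ωz)/r = -0.1620/0.1 = -1.6200
ω₄ (RR) = (vx − vy + k·ωz)/r = -0.6380/0.1 = -6.3800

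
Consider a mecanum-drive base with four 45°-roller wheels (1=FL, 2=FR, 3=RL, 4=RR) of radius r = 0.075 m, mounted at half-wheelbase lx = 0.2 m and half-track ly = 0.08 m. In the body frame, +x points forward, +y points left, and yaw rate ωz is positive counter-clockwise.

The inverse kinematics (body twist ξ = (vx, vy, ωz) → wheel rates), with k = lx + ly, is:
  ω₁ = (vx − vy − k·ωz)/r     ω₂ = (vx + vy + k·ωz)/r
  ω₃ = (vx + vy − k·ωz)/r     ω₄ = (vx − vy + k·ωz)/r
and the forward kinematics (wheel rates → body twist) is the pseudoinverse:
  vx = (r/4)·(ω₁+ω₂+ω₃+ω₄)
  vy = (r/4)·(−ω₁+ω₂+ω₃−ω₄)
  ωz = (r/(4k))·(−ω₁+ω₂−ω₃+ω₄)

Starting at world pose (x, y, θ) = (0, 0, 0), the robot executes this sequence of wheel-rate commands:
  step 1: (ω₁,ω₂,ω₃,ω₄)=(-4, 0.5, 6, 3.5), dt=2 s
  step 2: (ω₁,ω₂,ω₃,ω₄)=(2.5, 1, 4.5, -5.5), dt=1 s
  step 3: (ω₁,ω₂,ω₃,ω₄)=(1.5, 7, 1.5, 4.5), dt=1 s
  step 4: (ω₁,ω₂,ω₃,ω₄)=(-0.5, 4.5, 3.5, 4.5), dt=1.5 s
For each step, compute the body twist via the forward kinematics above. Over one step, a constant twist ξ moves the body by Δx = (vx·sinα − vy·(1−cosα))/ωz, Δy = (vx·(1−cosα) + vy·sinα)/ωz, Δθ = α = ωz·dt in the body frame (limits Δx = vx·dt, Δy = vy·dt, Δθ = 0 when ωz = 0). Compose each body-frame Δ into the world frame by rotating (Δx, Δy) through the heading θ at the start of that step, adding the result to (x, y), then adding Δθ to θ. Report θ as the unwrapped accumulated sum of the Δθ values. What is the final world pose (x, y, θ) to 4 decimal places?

step 1: ξ=(vx,vy,ωz)=(0.1125, 0.1312, 0.1339), dt=2.0 → body Δ=(0.1874, 0.2893, 0.2679) → world pose (0.1874, 0.2893, 0.2679)
step 2: ξ=(vx,vy,ωz)=(0.0469, 0.1594, -0.7701), dt=1.0 → body Δ=(0.1008, 0.1269, -0.7701) → world pose (0.2510, 0.4384, -0.5022)
step 3: ξ=(vx,vy,ωz)=(0.2719, 0.0469, 0.5692), dt=1.0 → body Δ=(0.2444, 0.1197, 0.5692) → world pose (0.5228, 0.4256, 0.0670)
step 4: ξ=(vx,vy,ωz)=(0.2250, 0.0750, 0.4018), dt=1.5 → body Δ=(0.2845, 0.2045, 0.6027) → world pose (0.7931, 0.6487, 0.6696)

(0.7931, 0.6487, 0.6696)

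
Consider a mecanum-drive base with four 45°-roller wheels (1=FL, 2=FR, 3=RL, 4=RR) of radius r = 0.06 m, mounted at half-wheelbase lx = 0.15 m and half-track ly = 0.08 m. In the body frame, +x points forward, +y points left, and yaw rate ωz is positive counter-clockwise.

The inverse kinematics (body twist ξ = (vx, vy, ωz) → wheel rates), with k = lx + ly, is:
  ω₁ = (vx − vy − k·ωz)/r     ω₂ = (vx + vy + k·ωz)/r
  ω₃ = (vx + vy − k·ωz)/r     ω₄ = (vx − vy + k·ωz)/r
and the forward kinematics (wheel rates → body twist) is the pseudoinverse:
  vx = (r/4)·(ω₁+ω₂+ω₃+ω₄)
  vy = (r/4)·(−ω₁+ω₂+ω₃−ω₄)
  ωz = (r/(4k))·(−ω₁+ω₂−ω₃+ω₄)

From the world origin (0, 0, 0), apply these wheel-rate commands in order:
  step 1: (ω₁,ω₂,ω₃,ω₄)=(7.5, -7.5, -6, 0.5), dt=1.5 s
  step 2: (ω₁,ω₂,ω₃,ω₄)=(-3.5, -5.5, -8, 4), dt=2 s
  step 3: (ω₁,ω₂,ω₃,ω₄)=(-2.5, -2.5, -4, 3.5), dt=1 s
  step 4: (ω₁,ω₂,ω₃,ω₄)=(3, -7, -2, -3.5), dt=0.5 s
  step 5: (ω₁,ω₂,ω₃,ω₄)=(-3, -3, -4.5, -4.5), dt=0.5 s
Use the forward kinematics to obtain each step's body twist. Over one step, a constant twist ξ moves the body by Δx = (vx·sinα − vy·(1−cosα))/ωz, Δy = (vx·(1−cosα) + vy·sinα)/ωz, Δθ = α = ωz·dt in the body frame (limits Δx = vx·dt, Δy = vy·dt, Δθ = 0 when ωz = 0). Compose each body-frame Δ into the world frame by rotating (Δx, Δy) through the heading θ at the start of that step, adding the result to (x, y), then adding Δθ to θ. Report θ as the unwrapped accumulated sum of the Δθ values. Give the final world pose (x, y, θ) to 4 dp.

step 1: ξ=(vx,vy,ωz)=(-0.0825, -0.3225, -0.5543), dt=1.5 → body Δ=(-0.2998, -0.3813, -0.8315) → world pose (-0.2998, -0.3813, -0.8315)
step 2: ξ=(vx,vy,ωz)=(-0.1950, -0.2100, 0.6522), dt=2.0 → body Δ=(-0.0512, -0.5309, 1.3043) → world pose (-0.7266, -0.7012, 0.4728)
step 3: ξ=(vx,vy,ωz)=(-0.0825, -0.1125, 0.4891), dt=1.0 → body Δ=(-0.0523, -0.1278, 0.4891) → world pose (-0.7149, -0.8388, 0.9620)
step 4: ξ=(vx,vy,ωz)=(-0.1425, -0.1275, -0.7500), dt=0.5 → body Δ=(-0.0814, -0.0491, -0.3750) → world pose (-0.7212, -0.9337, 0.5870)
step 5: ξ=(vx,vy,ωz)=(-0.2250, 0.0000, 0.0000), dt=0.5 → body Δ=(-0.1125, 0.0000, 0.0000) → world pose (-0.8149, -0.9960, 0.5870)

(-0.8149, -0.9960, 0.5870)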